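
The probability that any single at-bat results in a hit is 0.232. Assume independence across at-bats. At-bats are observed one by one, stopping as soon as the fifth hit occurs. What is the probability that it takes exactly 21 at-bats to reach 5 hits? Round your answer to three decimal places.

Y = trial on which the fifth success occurs; negative binomial, r=5, p=0.232.
P(Y=21) = C(20,4) · p^5 · (1−p)^16
= 4845 · 0.00067211 · 0.014648 = 0.04770

0.048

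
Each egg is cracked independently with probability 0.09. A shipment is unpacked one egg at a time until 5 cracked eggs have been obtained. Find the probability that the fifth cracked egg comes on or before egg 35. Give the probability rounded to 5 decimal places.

0.20318

Finishing within 35 eggs ⇔ at least 5 successes in the first 35. With X ~ Binomial(35, 0.09), P(Y ≤ 35) = 1 − P(X ≤ 4).
  k=0: C(35,0)·0.09^0·0.91^35 = 0.0368510
  k=1: C(35,1)·0.09^1·0.91^34 = 0.1275610
  k=2: C(35,2)·0.09^2·0.91^33 = 0.2144707
  k=3: C(35,3)·0.09^3·0.91^32 = 0.2333252
  k=4: C(35,4)·0.09^4·0.91^31 = 0.1846090
1 − 0.7968169 = 0.2031831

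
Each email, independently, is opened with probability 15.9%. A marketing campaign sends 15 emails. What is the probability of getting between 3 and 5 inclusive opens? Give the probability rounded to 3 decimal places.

0.413

X ~ Binomial(15, 0.159); P(3 ≤ X ≤ 5) = Σ C(15,k) p^k (1−p)^(15−k) over k:
  k=3: C(15,3)·0.159^3·0.841^12 = 0.22896
  k=4: C(15,4)·0.159^4·0.841^11 = 0.12986
  k=5: C(15,5)·0.159^5·0.841^10 = 0.05401
Total = 0.41283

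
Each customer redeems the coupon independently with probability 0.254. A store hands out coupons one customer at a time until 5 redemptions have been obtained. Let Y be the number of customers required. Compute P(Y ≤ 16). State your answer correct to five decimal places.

0.38426

Finishing within 16 customers ⇔ at least 5 successes in the first 16. With X ~ Binomial(16, 0.254), P(Y ≤ 16) = 1 − P(X ≤ 4).
  k=0: C(16,0)·0.254^0·0.746^16 = 0.0092007
  k=1: C(16,1)·0.254^1·0.746^15 = 0.0501229
  k=2: C(16,2)·0.254^2·0.746^14 = 0.1279948
  k=3: C(16,3)·0.254^3·0.746^13 = 0.2033733
  k=4: C(16,4)·0.254^4·0.746^12 = 0.2250465
1 − 0.6157381 = 0.3842619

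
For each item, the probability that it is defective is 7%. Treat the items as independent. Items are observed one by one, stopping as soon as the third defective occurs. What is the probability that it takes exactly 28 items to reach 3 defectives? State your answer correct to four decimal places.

0.0196

Y = trial on which the third success occurs; negative binomial, r=3, p=0.07.
P(Y=28) = C(27,2) · p^3 · (1−p)^25
= 351 · 0.000343 · 0.16296 = 0.019619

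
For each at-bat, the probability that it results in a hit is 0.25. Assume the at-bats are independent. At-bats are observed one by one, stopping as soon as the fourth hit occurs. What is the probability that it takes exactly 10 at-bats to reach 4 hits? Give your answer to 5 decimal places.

0.05840

Y = trial on which the fourth success occurs; negative binomial, r=4, p=0.25.
P(Y=10) = C(9,3) · p^4 · (1−p)^6
= 84 · 0.0039062 · 0.17798 = 0.0583992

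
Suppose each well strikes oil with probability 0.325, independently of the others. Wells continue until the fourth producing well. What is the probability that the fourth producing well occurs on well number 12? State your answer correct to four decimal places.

Y = trial on which the fourth success occurs; negative binomial, r=4, p=0.325.
P(Y=12) = C(11,3) · p^4 · (1−p)^8
= 165 · 0.011157 · 0.043095 = 0.079332

0.0793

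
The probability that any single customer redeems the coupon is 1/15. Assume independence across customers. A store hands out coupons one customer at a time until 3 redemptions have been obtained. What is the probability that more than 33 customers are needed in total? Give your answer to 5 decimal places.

0.62093

Needing more than 33 customers ⇔ fewer than 3 successes in the first 33. With X ~ Binomial(33, 0.066667), P(Y > 33) = P(X ≤ 2).
  k=0: C(33,0)·0.066667^0·0.933333^33 = 0.1026157
  k=1: C(33,1)·0.066667^1·0.933333^32 = 0.2418798
  k=2: C(33,2)·0.066667^2·0.933333^31 = 0.2764340
P(X ≤ 2) = 0.6209294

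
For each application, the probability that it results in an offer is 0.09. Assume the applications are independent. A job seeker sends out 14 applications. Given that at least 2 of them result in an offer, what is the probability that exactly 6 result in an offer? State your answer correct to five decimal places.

X ~ Binomial(14, 0.09). Want P(X=6 | X≥2) = P(X=6) / P(X≥2).
P(X=6) = C(14,6)·0.09^6·0.91^8 = 0.0007505
P(X≥2) = 1 − 0.2670420 − 0.3697504 = 0.3632077
Ratio = 0.0007505 / 0.3632077 = 0.0020663

0.00207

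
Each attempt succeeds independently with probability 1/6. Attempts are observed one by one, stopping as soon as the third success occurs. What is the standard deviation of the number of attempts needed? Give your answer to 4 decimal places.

9.4868

Y = total attempts until the third success; negative binomial with r=3, p=0.166667.
SD(Y) = √[r(1−p)/p²] = √(90.000000) = 9.486833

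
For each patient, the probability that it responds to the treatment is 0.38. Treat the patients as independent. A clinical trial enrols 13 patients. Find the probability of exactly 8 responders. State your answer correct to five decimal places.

0.05126

X ~ Binomial(n=13, p=0.38).
P(X=8) = C(13,8) · p^8 · (1−p)^5
= 1287 · 0.00043478 · 0.091613 = 0.0512632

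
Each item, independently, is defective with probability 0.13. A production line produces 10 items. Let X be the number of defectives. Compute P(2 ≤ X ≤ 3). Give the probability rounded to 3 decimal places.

0.349

X ~ Binomial(10, 0.13); P(2 ≤ X ≤ 3) = Σ C(10,k) p^k (1−p)^(10−k) over k:
  k=2: C(10,2)·0.13^2·0.87^8 = 0.24960
  k=3: C(10,3)·0.13^3·0.87^7 = 0.09946
Total = 0.34906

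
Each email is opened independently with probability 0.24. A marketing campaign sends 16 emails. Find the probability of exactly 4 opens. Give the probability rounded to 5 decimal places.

X ~ Binomial(n=16, p=0.24).
P(X=4) = C(16,4) · p^4 · (1−p)^12
= 1820 · 0.0033178 · 0.037133 = 0.2242226

0.22422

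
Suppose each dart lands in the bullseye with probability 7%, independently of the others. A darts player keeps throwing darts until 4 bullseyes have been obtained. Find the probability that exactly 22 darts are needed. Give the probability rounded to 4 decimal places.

Y = trial on which the fourth success occurs; negative binomial, r=4, p=0.07.
P(Y=22) = C(21,3) · p^4 · (1−p)^18
= 1330 · 2.401e-05 · 0.27083 = 0.008648

0.0086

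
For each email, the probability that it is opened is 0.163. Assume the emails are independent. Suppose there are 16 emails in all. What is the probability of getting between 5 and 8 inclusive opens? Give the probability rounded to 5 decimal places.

X ~ Binomial(16, 0.163); P(5 ≤ X ≤ 8) = Σ C(16,k) p^k (1−p)^(16−k) over k:
  k=5: C(16,5)·0.163^5·0.837^11 = 0.0709906
  k=6: C(16,6)·0.163^6·0.837^10 = 0.0253457
  k=7: C(16,7)·0.163^7·0.837^9 = 0.0070513
  k=8: C(16,8)·0.163^8·0.837^8 = 0.0015448
Total = 0.1049324

0.10493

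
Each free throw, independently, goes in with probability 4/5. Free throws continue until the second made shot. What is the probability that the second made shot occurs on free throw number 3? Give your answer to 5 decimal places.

Y = trial on which the second success occurs; negative binomial, r=2, p=0.80.
P(Y=3) = C(2,1) · p^2 · (1−p)^1
= 2 · 0.64 · 0.2 = 0.2560000

0.25600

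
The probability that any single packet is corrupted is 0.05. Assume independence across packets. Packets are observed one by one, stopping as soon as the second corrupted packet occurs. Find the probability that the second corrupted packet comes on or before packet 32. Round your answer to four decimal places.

Finishing within 32 packets ⇔ at least 2 successes in the first 32. With X ~ Binomial(32, 0.05), P(Y ≤ 32) = 1 − P(X ≤ 1).
  k=0: C(32,0)·0.05^0·0.95^32 = 0.193711
  k=1: C(32,1)·0.05^1·0.95^31 = 0.326251
1 − 0.519962 = 0.480038

0.4800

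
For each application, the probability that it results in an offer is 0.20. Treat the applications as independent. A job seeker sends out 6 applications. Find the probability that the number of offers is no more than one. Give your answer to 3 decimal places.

0.655

X ~ Binomial(6, 0.20); P(X ≤ 1) = Σ C(6,k) p^k (1−p)^(6−k) over k:
  k=0: C(6,0)·0.20^0·0.80^6 = 0.26214
  k=1: C(6,1)·0.20^1·0.80^5 = 0.39322
Total = 0.65536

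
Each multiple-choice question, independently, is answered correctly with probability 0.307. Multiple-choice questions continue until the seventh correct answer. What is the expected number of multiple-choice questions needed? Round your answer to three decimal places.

Y = total multiple-choice questions until the seventh success; negative binomial with r=7, p=0.307.
E[Y] = r / p = 7 / 0.307 = 22.80130

22.801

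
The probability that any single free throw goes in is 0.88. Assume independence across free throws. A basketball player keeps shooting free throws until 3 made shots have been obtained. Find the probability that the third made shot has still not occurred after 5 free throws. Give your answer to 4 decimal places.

0.0143

Needing more than 5 free throws ⇔ fewer than 3 successes in the first 5. With X ~ Binomial(5, 0.88), P(Y > 5) = P(X ≤ 2).
  k=0: C(5,0)·0.88^0·0.12^5 = 0.000025
  k=1: C(5,1)·0.88^1·0.12^4 = 0.000912
  k=2: C(5,2)·0.88^2·0.12^3 = 0.013382
P(X ≤ 2) = 0.014319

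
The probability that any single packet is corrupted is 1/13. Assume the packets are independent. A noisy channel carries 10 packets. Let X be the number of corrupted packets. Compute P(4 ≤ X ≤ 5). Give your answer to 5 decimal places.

X ~ Binomial(10, 0.076923); P(4 ≤ X ≤ 5) = Σ C(10,k) p^k (1−p)^(10−k) over k:
  k=4: C(10,4)·0.076923^4·0.923077^6 = 0.0045486
  k=5: C(10,5)·0.076923^5·0.923077^5 = 0.0004549
Total = 0.0050034

0.00500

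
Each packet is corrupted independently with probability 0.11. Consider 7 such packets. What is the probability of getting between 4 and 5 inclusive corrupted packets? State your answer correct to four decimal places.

0.0039

X ~ Binomial(7, 0.11); P(4 ≤ X ≤ 5) = Σ C(7,k) p^k (1−p)^(7−k) over k:
  k=4: C(7,4)·0.11^4·0.89^3 = 0.003613
  k=5: C(7,5)·0.11^5·0.89^2 = 0.000268
Total = 0.003880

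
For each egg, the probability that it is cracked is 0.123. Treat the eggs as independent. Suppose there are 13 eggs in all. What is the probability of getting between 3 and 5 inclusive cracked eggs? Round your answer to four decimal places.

0.2061

X ~ Binomial(13, 0.123); P(3 ≤ X ≤ 5) = Σ C(13,k) p^k (1−p)^(13−k) over k:
  k=3: C(13,3)·0.123^3·0.877^10 = 0.143244
  k=4: C(13,4)·0.123^4·0.877^9 = 0.050225
  k=5: C(13,5)·0.123^5·0.877^8 = 0.012679
Total = 0.206149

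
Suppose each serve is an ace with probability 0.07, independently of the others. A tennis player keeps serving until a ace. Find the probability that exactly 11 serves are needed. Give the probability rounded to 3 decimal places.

Geometric (trials to first success), p = 0.07.
P(Y = 11) = (1−p)^10 · p = 0.48398 · 0.07 = 0.03388

0.034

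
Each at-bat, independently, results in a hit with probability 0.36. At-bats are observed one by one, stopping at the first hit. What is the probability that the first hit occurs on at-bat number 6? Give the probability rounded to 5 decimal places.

Geometric (trials to first success), p = 0.36.
P(Y = 6) = (1−p)^5 · p = 0.10737 · 0.36 = 0.0386547

0.03865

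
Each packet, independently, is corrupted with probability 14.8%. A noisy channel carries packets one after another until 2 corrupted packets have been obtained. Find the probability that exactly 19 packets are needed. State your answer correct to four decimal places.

0.0259

Y = trial on which the second success occurs; negative binomial, r=2, p=0.148.
P(Y=19) = C(18,1) · p^2 · (1−p)^17
= 18 · 0.021904 · 0.065686 = 0.025898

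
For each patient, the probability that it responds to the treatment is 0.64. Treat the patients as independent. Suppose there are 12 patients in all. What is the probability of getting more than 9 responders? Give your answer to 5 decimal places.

0.13521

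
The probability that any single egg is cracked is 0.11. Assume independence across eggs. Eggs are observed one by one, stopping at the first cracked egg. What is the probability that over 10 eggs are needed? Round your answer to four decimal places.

0.3118

Y = number of eggs to the first success; geometric, p = 0.11.
P(Y > 10) = P(first 10 all fail) = (1−p)^10 = 0.311817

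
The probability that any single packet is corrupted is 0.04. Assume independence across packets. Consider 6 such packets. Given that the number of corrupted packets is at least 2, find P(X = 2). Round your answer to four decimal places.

X ~ Binomial(6, 0.04). Want P(X=2 | X≥2) = P(X=2) / P(X≥2).
P(X=2) = C(6,2)·0.04^2·0.96^4 = 0.020384
P(X≥2) = 1 − 0.782758 − 0.195689 = 0.021553
Ratio = 0.020384 / 0.021553 = 0.945787

0.9458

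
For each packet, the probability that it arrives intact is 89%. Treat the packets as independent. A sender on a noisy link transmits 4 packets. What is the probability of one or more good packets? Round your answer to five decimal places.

0.99985

P(at least one) = 1 − P(none) = 1 − (1 − 0.89)^4
= 1 − 0.0001464 = 0.9998536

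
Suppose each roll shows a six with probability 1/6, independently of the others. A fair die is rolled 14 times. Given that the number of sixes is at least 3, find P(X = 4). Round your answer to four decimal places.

0.2966

X ~ Binomial(14, 0.166667). Want P(X=4 | X≥3) = P(X=4) / P(X≥3).
P(X=4) = C(14,4)·0.166667^4·0.833333^10 = 0.124743
P(X≥3) = 1 − 0.077887 − 0.218082 − 0.283507 = 0.420524
Ratio = 0.124743 / 0.420524 = 0.296637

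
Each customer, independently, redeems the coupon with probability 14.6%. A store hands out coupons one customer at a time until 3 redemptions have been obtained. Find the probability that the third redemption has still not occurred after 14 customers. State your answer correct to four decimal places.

Needing more than 14 customers ⇔ fewer than 3 successes in the first 14. With X ~ Binomial(14, 0.146), P(Y > 14) = P(X ≤ 2).
  k=0: C(14,0)·0.146^0·0.854^14 = 0.109751
  k=1: C(14,1)·0.146^1·0.854^13 = 0.262684
  k=2: C(14,2)·0.146^2·0.854^12 = 0.291905
P(X ≤ 2) = 0.664340

0.6643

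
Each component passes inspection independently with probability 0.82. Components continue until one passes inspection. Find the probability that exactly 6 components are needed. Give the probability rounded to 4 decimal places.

Geometric (trials to first success), p = 0.82.
P(Y = 6) = (1−p)^5 · p = 0.00018896 · 0.82 = 0.000155

0.0002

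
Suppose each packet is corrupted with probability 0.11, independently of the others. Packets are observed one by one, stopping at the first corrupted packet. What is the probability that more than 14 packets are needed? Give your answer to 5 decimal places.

Y = number of packets to the first success; geometric, p = 0.11.
P(Y > 14) = P(first 14 all fail) = (1−p)^14 = 0.1956411

0.19564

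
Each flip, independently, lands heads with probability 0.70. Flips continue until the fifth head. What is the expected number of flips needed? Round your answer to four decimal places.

Y = total flips until the fifth success; negative binomial with r=5, p=0.70.
E[Y] = r / p = 5 / 0.70 = 7.142857

7.1429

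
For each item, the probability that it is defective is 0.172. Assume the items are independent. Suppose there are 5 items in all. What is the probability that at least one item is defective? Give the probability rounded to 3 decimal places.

0.611

P(at least one) = 1 − P(none) = 1 − (1 − 0.172)^5
= 1 − 0.38918 = 0.61082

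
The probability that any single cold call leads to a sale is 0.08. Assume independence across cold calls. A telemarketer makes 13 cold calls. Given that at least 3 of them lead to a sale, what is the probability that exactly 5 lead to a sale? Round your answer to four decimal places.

X ~ Binomial(13, 0.08). Want P(X=5 | X≥3) = P(X=5) / P(X≥3).
P(X=5) = C(13,5)·0.08^5·0.92^8 = 0.002164
P(X≥3) = 1 − 0.338253 − 0.382373 − 0.199499 = 0.079875
Ratio = 0.002164 / 0.079875 = 0.027097

0.0271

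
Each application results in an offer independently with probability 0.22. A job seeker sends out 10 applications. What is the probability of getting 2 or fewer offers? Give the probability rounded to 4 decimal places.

X ~ Binomial(10, 0.22); P(X ≤ 2) = Σ C(10,k) p^k (1−p)^(10−k) over k:
  k=0: C(10,0)·0.22^0·0.78^10 = 0.083358
  k=1: C(10,1)·0.22^1·0.78^9 = 0.235112
  k=2: C(10,2)·0.22^2·0.78^8 = 0.298411
Total = 0.616880

0.6169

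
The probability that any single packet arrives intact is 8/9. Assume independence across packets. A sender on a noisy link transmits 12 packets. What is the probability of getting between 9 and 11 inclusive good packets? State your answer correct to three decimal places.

X ~ Binomial(12, 0.888889); P(9 ≤ X ≤ 11) = Σ C(12,k) p^k (1−p)^(12−k) over k:
  k=9: C(12,9)·0.888889^9·0.111111^3 = 0.10455
  k=10: C(12,10)·0.888889^10·0.111111^2 = 0.25092
  k=11: C(12,11)·0.888889^11·0.111111^1 = 0.36497
Total = 0.72044

0.720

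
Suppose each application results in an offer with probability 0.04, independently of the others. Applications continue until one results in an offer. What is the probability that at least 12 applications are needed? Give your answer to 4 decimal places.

Y = number of applications to the first success; geometric, p = 0.04.
P(Y > 11) = P(first 11 all fail) = (1−p)^11 = 0.638239

0.6382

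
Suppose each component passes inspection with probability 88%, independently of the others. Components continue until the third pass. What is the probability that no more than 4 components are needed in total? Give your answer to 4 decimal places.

Finishing within 4 components ⇔ at least 3 successes in the first 4. With X ~ Binomial(4, 0.88), P(Y ≤ 4) = 1 − P(X ≤ 2).
  k=0: C(4,0)·0.88^0·0.12^4 = 0.000207
  k=1: C(4,1)·0.88^1·0.12^3 = 0.006083
  k=2: C(4,2)·0.88^2·0.12^2 = 0.066908
1 − 0.073198 = 0.926802

0.9268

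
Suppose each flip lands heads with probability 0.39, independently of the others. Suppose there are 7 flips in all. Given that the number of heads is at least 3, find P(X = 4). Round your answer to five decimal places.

0.32928

X ~ Binomial(7, 0.39). Want P(X=4 | X≥3) = P(X=4) / P(X≥3).
P(X=4) = C(7,4)·0.39^4·0.61^3 = 0.1837875
P(X≥3) = 1 − 0.0314274 − 0.1406506 − 0.2697725 = 0.5581494
Ratio = 0.1837875 / 0.5581494 = 0.3292801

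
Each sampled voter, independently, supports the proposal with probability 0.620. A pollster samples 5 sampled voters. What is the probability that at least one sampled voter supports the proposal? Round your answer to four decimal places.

P(at least one) = 1 − P(none) = 1 − (1 − 0.62)^5
= 1 − 0.007924 = 0.992076

0.9921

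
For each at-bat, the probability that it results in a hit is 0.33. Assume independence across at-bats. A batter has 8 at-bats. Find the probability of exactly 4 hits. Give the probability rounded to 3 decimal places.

0.167

X ~ Binomial(n=8, p=0.33).
P(X=4) = C(8,4) · p^4 · (1−p)^4
= 70 · 0.011859 · 0.20151 = 0.16728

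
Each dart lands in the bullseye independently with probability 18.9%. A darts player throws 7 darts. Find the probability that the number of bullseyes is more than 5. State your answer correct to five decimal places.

0.00027

X ~ Binomial(7, 0.189); P(X ≥ 6) = Σ C(7,k) p^k (1−p)^(7−k) over k:
  k=6: C(7,6)·0.189^6·0.811^1 = 0.0002588
  k=7: C(7,7)·0.189^7·0.811^0 = 0.0000086
Total = 0.0002674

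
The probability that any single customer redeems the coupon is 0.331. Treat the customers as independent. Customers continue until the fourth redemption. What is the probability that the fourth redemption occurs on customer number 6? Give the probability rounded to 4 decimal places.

0.0537

Y = trial on which the fourth success occurs; negative binomial, r=4, p=0.331.
P(Y=6) = C(5,3) · p^4 · (1−p)^2
= 10 · 0.012004 · 0.44756 = 0.053723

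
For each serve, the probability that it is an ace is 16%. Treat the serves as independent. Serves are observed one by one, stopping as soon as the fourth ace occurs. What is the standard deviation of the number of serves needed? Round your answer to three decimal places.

Y = total serves until the fourth success; negative binomial with r=4, p=0.16.
SD(Y) = √[r(1−p)/p²] = √(131.25000) = 11.45644

11.456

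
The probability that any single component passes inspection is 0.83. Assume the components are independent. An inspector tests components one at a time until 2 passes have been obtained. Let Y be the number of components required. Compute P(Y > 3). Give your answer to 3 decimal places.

Needing more than 3 components ⇔ fewer than 2 successes in the first 3. With X ~ Binomial(3, 0.83), P(Y > 3) = P(X ≤ 1).
  k=0: C(3,0)·0.83^0·0.17^3 = 0.00491
  k=1: C(3,1)·0.83^1·0.17^2 = 0.07196
P(X ≤ 1) = 0.07687

0.077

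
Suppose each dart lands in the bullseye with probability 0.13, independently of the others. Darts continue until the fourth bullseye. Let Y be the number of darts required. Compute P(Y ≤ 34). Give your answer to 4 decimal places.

Finishing within 34 darts ⇔ at least 4 successes in the first 34. With X ~ Binomial(34, 0.13), P(Y ≤ 34) = 1 − P(X ≤ 3).
  k=0: C(34,0)·0.13^0·0.87^34 = 0.008783
  k=1: C(34,1)·0.13^1·0.87^33 = 0.044623
  k=2: C(34,2)·0.13^2·0.87^32 = 0.110018
  k=3: C(34,3)·0.13^3·0.87^31 = 0.175355
1 − 0.338780 = 0.661220

0.6612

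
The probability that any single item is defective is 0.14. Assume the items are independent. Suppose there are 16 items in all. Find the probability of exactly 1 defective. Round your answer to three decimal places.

X ~ Binomial(n=16, p=0.14).
P(X=1) = C(16,1) · p^1 · (1−p)^15
= 16 · 0.14 · 0.10411 = 0.23320

0.233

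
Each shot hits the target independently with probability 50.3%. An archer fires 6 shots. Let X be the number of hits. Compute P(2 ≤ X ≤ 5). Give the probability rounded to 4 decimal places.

X ~ Binomial(6, 0.503); P(2 ≤ X ≤ 5) = Σ C(6,k) p^k (1−p)^(6−k) over k:
  k=2: C(6,2)·0.503^2·0.497^4 = 0.231554
  k=3: C(6,3)·0.503^3·0.497^3 = 0.312466
  k=4: C(6,4)·0.503^4·0.497^2 = 0.237179
  k=5: C(6,5)·0.503^5·0.497^1 = 0.096017
Total = 0.877216

0.8772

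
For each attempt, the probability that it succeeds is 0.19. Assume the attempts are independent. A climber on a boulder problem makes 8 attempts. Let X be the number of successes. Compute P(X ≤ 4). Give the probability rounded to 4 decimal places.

X ~ Binomial(8, 0.19); P(X ≤ 4) = Σ C(8,k) p^k (1−p)^(8−k) over k:
  k=0: C(8,0)·0.19^0·0.81^8 = 0.185302
  k=1: C(8,1)·0.19^1·0.81^7 = 0.347727
  k=2: C(8,2)·0.19^2·0.81^6 = 0.285480
  k=3: C(8,3)·0.19^3·0.81^5 = 0.133929
  k=4: C(8,4)·0.19^4·0.81^4 = 0.039269
Total = 0.991707

0.9917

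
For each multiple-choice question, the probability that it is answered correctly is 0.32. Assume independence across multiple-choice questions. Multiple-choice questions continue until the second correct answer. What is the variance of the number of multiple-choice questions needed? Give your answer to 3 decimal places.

13.281

Y = total multiple-choice questions until the second success; negative binomial with r=2, p=0.32.
Var(Y) = r(1−p)/p² = 2·0.68 / 0.32² = 13.28125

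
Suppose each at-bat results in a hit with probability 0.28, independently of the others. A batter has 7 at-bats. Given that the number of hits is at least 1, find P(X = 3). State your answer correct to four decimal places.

X ~ Binomial(7, 0.28). Want P(X=3 | X≥1) = P(X=3) / P(X≥1).
P(X=3) = C(7,3)·0.28^3·0.72^4 = 0.206477
P(X≥1) = 1 − 0.100306 = 0.899694
Ratio = 0.206477 / 0.899694 = 0.229497

0.2295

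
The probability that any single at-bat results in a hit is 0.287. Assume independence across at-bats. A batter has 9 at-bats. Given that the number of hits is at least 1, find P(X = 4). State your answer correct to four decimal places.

0.1654

X ~ Binomial(9, 0.287). Want P(X=4 | X≥1) = P(X=4) / P(X≥1).
P(X=4) = C(9,4)·0.287^4·0.713^5 = 0.157524
P(X≥1) = 1 − 0.047622 = 0.952378
Ratio = 0.157524 / 0.952378 = 0.165400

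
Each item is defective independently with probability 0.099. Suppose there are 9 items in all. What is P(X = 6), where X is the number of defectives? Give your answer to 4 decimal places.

0.0001

X ~ Binomial(n=9, p=0.099).
P(X=6) = C(9,6) · p^6 · (1−p)^3
= 84 · 9.4148e-07 · 0.73143 = 0.000058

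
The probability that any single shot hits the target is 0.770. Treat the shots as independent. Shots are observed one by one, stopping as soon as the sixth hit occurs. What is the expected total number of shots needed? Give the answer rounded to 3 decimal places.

7.792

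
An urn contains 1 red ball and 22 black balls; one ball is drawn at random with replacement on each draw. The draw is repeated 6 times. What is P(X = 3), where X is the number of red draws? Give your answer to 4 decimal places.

X ~ Binomial(n=6, p=0.043478).
P(X=3) = C(6,3) · p^3 · (1−p)^3
= 20 · 8.219e-05 · 0.87515 = 0.001439

0.0014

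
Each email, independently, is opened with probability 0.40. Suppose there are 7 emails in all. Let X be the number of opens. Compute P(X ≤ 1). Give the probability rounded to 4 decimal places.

0.1586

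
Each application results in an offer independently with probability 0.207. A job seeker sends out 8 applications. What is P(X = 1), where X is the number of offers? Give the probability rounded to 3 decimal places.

0.327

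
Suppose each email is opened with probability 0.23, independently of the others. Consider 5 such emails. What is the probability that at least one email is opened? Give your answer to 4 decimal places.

0.7293

P(at least one) = 1 − P(none) = 1 − (1 − 0.23)^5
= 1 − 0.270678 = 0.729322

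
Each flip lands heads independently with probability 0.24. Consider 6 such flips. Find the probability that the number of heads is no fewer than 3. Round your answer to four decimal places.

X ~ Binomial(6, 0.24); P(X ≥ 3) = Σ C(6,k) p^k (1−p)^(6−k) over k:
  k=3: C(6,3)·0.24^3·0.76^3 = 0.121368
  k=4: C(6,4)·0.24^4·0.76^2 = 0.028745
  k=5: C(6,5)·0.24^5·0.76^1 = 0.003631
  k=6: C(6,6)·0.24^6·0.76^0 = 0.000191
Total = 0.153935

0.1539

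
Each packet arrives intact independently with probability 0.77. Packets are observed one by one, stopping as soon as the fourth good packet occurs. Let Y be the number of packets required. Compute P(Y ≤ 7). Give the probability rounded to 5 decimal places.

0.94644

Finishing within 7 packets ⇔ at least 4 successes in the first 7. With X ~ Binomial(7, 0.77), P(Y ≤ 7) = 1 − P(X ≤ 3).
  k=0: C(7,0)·0.77^0·0.23^7 = 0.0000340
  k=1: C(7,1)·0.77^1·0.23^6 = 0.0007979
  k=2: C(7,2)·0.77^2·0.23^5 = 0.0080138
  k=3: C(7,3)·0.77^3·0.23^4 = 0.0447148
1 − 0.0535606 = 0.9464394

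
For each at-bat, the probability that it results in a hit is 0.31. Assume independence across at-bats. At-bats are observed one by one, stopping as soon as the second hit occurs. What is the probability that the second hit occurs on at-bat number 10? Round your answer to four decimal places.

Y = trial on which the second success occurs; negative binomial, r=2, p=0.31.
P(Y=10) = C(9,1) · p^2 · (1−p)^8
= 9 · 0.0961 · 0.05138 = 0.044438

0.0444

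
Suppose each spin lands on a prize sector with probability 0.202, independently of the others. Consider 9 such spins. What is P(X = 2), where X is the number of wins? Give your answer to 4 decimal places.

X ~ Binomial(n=9, p=0.202).
P(X=2) = C(9,2) · p^2 · (1−p)^7
= 36 · 0.040804 · 0.20607 = 0.302709

0.3027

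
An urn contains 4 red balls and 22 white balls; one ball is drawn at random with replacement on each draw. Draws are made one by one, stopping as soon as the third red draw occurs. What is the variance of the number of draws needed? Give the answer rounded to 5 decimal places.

Y = total draws until the third success; negative binomial with r=3, p=0.153846.
Var(Y) = r(1−p)/p² = 3·0.846154 / 0.153846² = 107.2500000

107.25000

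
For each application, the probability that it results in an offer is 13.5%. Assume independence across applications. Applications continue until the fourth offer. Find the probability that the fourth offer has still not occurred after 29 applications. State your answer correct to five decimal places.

0.43694

Needing more than 29 applications ⇔ fewer than 4 successes in the first 29. With X ~ Binomial(29, 0.135), P(Y > 29) = P(X ≤ 3).
  k=0: C(29,0)·0.135^0·0.865^29 = 0.0149096
  k=1: C(29,1)·0.135^1·0.865^28 = 0.0674812
  k=2: C(29,2)·0.135^2·0.865^27 = 0.1474445
  k=3: C(29,3)·0.135^3·0.865^26 = 0.2071041
P(X ≤ 3) = 0.4369394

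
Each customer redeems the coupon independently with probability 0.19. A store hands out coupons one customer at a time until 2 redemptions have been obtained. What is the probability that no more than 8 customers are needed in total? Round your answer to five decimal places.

0.46697

Finishing within 8 customers ⇔ at least 2 successes in the first 8. With X ~ Binomial(8, 0.19), P(Y ≤ 8) = 1 − P(X ≤ 1).
  k=0: C(8,0)·0.19^0·0.81^8 = 0.1853020
  k=1: C(8,1)·0.19^1·0.81^7 = 0.3477272
1 − 0.5330293 = 0.4669707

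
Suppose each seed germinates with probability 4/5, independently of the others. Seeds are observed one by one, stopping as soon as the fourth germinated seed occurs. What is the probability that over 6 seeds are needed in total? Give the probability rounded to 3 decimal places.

Needing more than 6 seeds ⇔ fewer than 4 successes in the first 6. With X ~ Binomial(6, 0.80), P(Y > 6) = P(X ≤ 3).
  k=0: C(6,0)·0.80^0·0.20^6 = 0.00006
  k=1: C(6,1)·0.80^1·0.20^5 = 0.00154
  k=2: C(6,2)·0.80^2·0.20^4 = 0.01536
  k=3: C(6,3)·0.80^3·0.20^3 = 0.08192
P(X ≤ 3) = 0.09888

0.099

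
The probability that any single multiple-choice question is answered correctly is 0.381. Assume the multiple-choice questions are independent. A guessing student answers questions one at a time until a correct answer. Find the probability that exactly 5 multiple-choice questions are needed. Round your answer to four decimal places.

0.0559

Geometric (trials to first success), p = 0.381.
P(Y = 5) = (1−p)^4 · p = 0.14681 · 0.381 = 0.055936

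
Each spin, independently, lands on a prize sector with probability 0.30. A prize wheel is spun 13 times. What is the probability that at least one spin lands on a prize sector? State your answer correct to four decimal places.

P(at least one) = 1 − P(none) = 1 − (1 − 0.30)^13
= 1 − 0.009689 = 0.990311

0.9903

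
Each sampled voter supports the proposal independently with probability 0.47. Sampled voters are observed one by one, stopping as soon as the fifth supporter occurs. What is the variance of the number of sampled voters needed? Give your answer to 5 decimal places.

11.99638

Y = total sampled voters until the fifth success; negative binomial with r=5, p=0.47.
Var(Y) = r(1−p)/p² = 5·0.53 / 0.47² = 11.9963785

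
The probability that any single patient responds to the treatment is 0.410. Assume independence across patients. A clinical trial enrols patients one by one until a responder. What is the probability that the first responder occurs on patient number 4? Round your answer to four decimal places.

Geometric (trials to first success), p = 0.41.
P(Y = 4) = (1−p)^3 · p = 0.20538 · 0.41 = 0.084205

0.0842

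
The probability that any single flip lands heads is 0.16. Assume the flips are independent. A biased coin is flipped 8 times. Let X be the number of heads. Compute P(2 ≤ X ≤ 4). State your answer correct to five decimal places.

0.37058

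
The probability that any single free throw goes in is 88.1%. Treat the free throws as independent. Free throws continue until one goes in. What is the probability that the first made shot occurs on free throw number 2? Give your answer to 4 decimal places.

0.1048

Geometric (trials to first success), p = 0.881.
P(Y = 2) = (1−p)^1 · p = 0.119 · 0.881 = 0.104839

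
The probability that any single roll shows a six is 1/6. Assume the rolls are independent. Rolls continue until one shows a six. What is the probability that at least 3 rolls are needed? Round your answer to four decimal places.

0.6944

Y = number of rolls to the first success; geometric, p = 0.166667.
P(Y > 2) = P(first 2 all fail) = (1−p)^2 = 0.694444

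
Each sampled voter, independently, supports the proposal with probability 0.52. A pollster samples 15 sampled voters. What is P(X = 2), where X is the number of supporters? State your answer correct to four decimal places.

0.0020

X ~ Binomial(n=15, p=0.52).
P(X=2) = C(15,2) · p^2 · (1−p)^13
= 105 · 0.2704 · 7.1802e-05 = 0.002039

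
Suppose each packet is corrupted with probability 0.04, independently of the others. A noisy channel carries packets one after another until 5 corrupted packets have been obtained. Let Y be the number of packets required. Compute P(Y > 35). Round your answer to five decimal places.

0.98779

Needing more than 35 packets ⇔ fewer than 5 successes in the first 35. With X ~ Binomial(35, 0.04), P(Y > 35) = P(X ≤ 4).
  k=0: C(35,0)·0.04^0·0.96^35 = 0.2396035
  k=1: C(35,1)·0.04^1·0.96^34 = 0.3494218
  k=2: C(35,2)·0.04^2·0.96^33 = 0.2475071
  k=3: C(35,3)·0.04^3·0.96^32 = 0.1134407
  k=4: C(35,4)·0.04^4·0.96^31 = 0.0378136
P(X ≤ 4) = 0.9877867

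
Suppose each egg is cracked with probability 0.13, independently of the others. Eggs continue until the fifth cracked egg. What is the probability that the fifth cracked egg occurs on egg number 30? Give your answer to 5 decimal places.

Y = trial on which the fifth success occurs; negative binomial, r=5, p=0.13.
P(Y=30) = C(29,4) · p^5 · (1−p)^25
= 23751 · 3.7129e-05 · 0.03076 = 0.0271256

0.02713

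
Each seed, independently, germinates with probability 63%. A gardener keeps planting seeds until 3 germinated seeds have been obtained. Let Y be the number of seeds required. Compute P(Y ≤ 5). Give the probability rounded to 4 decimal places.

Finishing within 5 seeds ⇔ at least 3 successes in the first 5. With X ~ Binomial(5, 0.63), P(Y ≤ 5) = 1 − P(X ≤ 2).
  k=0: C(5,0)·0.63^0·0.37^5 = 0.006934
  k=1: C(5,1)·0.63^1·0.37^4 = 0.059036
  k=2: C(5,2)·0.63^2·0.37^3 = 0.201042
1 − 0.267012 = 0.732988

0.7330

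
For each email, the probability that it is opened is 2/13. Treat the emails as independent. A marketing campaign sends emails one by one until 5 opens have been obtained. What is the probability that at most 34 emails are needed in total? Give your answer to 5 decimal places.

0.61634

Finishing within 34 emails ⇔ at least 5 successes in the first 34. With X ~ Binomial(34, 0.153846), P(Y ≤ 34) = 1 − P(X ≤ 4).
  k=0: C(34,0)·0.153846^0·0.846154^34 = 0.0034141
  k=1: C(34,1)·0.153846^1·0.846154^33 = 0.0211054
  k=2: C(34,2)·0.153846^2·0.846154^32 = 0.0633162
  k=3: C(34,3)·0.153846^3·0.846154^31 = 0.1227950
  k=4: C(34,4)·0.153846^4·0.846154^30 = 0.1730294
1 − 0.3836601 = 0.6163399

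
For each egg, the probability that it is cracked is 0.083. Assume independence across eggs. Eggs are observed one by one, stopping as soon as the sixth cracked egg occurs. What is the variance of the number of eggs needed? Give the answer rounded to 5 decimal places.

798.66454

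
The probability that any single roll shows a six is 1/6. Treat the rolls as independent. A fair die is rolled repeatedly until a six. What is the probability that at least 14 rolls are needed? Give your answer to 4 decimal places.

Y = number of rolls to the first success; geometric, p = 0.166667.
P(Y > 13) = P(first 13 all fail) = (1−p)^13 = 0.093464

0.0935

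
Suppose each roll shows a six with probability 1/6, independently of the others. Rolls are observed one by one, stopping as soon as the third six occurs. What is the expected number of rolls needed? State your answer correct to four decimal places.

18.0000

Y = total rolls until the third success; negative binomial with r=3, p=0.166667.
E[Y] = r / p = 3 / 0.166667 = 18.000000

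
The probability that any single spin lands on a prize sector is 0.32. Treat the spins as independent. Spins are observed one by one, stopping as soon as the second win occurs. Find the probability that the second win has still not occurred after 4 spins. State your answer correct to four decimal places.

Needing more than 4 spins ⇔ fewer than 2 successes in the first 4. With X ~ Binomial(4, 0.32), P(Y > 4) = P(X ≤ 1).
  k=0: C(4,0)·0.32^0·0.68^4 = 0.213814
  k=1: C(4,1)·0.32^1·0.68^3 = 0.402473
P(X ≤ 1) = 0.616287

0.6163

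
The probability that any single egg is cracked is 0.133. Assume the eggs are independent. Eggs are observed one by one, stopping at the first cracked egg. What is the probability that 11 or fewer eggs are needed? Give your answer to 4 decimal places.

0.7919

Y = number of eggs to the first success; geometric, p = 0.133.
P(Y ≤ 11) = 1 − (1−p)^11 = 1 − 0.208070 = 0.791930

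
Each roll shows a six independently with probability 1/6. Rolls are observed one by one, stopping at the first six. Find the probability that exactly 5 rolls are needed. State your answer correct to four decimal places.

Geometric (trials to first success), p = 0.166667.
P(Y = 5) = (1−p)^4 · p = 0.48225 · 0.166667 = 0.080376

0.0804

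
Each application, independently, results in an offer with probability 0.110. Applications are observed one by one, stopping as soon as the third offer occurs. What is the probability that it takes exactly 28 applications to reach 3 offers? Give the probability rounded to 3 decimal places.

Y = trial on which the third success occurs; negative binomial, r=3, p=0.11.
P(Y=28) = C(27,2) · p^3 · (1−p)^25
= 351 · 0.001331 · 0.054294 = 0.02537

0.025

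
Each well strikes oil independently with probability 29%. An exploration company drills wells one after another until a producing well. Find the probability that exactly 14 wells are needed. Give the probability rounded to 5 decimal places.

Geometric (trials to first success), p = 0.29.
P(Y = 14) = (1−p)^13 · p = 0.011651 · 0.29 = 0.0033788

0.00338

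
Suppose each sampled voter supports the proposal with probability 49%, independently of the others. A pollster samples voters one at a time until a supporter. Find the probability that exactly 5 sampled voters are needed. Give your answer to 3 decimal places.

0.033

Geometric (trials to first success), p = 0.49.
P(Y = 5) = (1−p)^4 · p = 0.067652 · 0.49 = 0.03315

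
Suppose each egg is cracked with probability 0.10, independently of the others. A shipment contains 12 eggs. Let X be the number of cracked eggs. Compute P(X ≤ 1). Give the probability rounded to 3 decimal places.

X ~ Binomial(12, 0.10); P(X ≤ 1) = Σ C(12,k) p^k (1−p)^(12−k) over k:
  k=0: C(12,0)·0.10^0·0.90^12 = 0.28243
  k=1: C(12,1)·0.10^1·0.90^11 = 0.37657
Total = 0.65900

0.659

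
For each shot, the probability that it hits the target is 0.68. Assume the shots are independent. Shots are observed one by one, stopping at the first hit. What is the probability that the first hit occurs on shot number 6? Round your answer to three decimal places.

0.002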